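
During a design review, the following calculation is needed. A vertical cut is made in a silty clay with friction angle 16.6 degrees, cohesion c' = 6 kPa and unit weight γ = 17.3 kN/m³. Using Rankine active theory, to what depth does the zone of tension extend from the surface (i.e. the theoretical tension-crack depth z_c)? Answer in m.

K_a = tan²(45° − 16.6°/2) = 0.5556; √K_a = 0.7454.
The active pressure is zero where K_a γ z = 2c√K_a, so z_c = 2c/(γ√K_a) = 2×6/(17.3×0.7454) = 0.9306 m.

0.931 m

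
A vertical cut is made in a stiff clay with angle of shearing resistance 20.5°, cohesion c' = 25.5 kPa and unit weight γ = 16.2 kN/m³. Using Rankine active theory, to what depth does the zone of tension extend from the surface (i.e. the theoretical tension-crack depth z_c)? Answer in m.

4.54 m

K_a = tan²(45° − 20.5°/2) = 0.4813; √K_a = 0.6937.
The active pressure is zero where K_a γ z = 2c√K_a, so z_c = 2c/(γ√K_a) = 2×25.5/(16.2×0.6937) = 4.538 m.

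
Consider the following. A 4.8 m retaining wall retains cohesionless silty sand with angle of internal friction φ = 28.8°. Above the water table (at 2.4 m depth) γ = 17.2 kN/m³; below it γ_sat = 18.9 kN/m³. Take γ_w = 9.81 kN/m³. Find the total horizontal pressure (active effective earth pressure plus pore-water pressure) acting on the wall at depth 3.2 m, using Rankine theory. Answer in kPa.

K_a = (1 − sin φ)/(1 + sin φ) = 0.3498.
γ' = 18.9 − 9.81 = 9.090 kN/m³.
Effective vertical stress at 3.2 m: σ'_v = 17.2×2.4 + 9.090×0.800 = 48.55 kPa.
σ'_h = K_a σ'_v = 0.3498 × 48.55 = 16.98 kPa; u = γ_w × 0.800 = 7.848 kPa.
Total σ_h = 16.98 + 7.848 = 24.83 kPa.

24.8 kPa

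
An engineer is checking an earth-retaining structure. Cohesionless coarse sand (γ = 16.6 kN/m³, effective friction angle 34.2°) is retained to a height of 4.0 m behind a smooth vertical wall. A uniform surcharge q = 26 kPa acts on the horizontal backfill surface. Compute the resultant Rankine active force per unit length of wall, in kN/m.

K_a = tan²(45° − φ/2) = 0.2803.
Soil triangle: ½ K_a γ H² = 0.5×0.2803×16.6×4.0² = 37.23 kN/m.
Surcharge rectangle: K_a q H = 0.2803×26×4.0 = 29.16 kN/m.
Total = 37.23 + 29.16 = 66.38 kN/m.

66.4 kN/m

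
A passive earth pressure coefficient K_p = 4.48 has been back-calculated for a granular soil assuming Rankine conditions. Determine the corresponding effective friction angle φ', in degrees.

K_p = (1+sin φ)/(1−sin φ) ⇒ sin φ = (K_p − 1)/(K_p + 1) = 0.6350.
φ = arcsin(0.6350) = 39.42°.

39.4°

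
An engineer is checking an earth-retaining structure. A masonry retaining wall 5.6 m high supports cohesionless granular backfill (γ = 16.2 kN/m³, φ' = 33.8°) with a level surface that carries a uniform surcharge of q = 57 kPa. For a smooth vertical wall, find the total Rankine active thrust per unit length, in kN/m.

K_a = tan²(45° − φ/2) = 0.2851.
Soil triangle: ½ K_a γ H² = 0.5×0.2851×16.2×5.6² = 72.42 kN/m.
Surcharge rectangle: K_a q H = 0.2851×57×5.6 = 91.00 kN/m.
Total = 72.42 + 91.00 = 163.4 kN/m.

163 kN/m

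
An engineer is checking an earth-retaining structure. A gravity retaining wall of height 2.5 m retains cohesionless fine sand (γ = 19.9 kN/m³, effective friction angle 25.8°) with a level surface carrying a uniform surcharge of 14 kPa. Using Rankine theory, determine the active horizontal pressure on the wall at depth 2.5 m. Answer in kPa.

K_a = (1 − sin φ)/(1 + sin φ) = 0.3935.
σ_v = γz + q = 19.9 × 2.5 + 14 = 63.75 kPa.
σ_h = K_a σ_v = 0.3935 × 63.75 = 25.09 kPa.

25.1 kPa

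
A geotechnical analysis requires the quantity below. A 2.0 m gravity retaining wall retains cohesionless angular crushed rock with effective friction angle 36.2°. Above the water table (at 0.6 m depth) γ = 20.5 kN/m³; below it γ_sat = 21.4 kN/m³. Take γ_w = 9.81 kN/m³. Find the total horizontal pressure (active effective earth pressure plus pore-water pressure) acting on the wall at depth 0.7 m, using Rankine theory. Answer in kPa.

K_a = (1 − sin φ)/(1 + sin φ) = 0.2574.
γ' = 21.4 − 9.81 = 11.59 kN/m³.
Effective vertical stress at 0.7 m: σ'_v = 20.5×0.6 + 11.59×0.100 = 13.46 kPa.
σ'_h = K_a σ'_v = 0.2574 × 13.46 = 3.464 kPa; u = γ_w × 0.100 = 0.9810 kPa.
Total σ_h = 3.464 + 0.9810 = 4.445 kPa.

4.45 kPa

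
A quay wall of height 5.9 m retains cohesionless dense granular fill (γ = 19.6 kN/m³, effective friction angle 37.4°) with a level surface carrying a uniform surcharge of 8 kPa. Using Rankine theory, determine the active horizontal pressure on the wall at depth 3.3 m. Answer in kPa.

17.8 kPa

K_a = (1 − sin φ)/(1 + sin φ) = 0.2443.
σ_v = γz + q = 19.6 × 3.3 + 8 = 72.68 kPa.
σ_h = K_a σ_v = 0.2443 × 72.68 = 17.75 kPa.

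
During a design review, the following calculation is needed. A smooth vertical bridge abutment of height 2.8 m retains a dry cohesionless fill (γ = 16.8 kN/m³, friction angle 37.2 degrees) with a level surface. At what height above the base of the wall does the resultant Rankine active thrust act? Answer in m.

K_a = 0.2464.
The pressure distribution is triangular, so the resultant acts at H/3 above the base = 2.8/3 = 0.9333 m.

0.933 m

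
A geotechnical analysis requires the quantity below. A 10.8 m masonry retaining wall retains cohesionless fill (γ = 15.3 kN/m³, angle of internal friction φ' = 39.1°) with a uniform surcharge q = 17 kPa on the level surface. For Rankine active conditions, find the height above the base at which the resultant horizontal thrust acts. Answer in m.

3.91 m

K_a = 0.2265.
Triangular part P₁ = ½K_aγH² = 202.1 at H/3 = 3.600 m; rectangular part P₂ = K_a q H = 41.58 at H/2 = 5.400 m.
ȳ = (P₁·3.600 + P₂·5.400)/(P₁+P₂) = 3.907 m.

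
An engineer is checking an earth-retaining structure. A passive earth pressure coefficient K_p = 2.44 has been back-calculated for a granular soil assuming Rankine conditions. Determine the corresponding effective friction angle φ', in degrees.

24.7°

K_p = (1+sin φ)/(1−sin φ) ⇒ sin φ = (K_p − 1)/(K_p + 1) = 0.4186.
φ = arcsin(0.4186) = 24.75°.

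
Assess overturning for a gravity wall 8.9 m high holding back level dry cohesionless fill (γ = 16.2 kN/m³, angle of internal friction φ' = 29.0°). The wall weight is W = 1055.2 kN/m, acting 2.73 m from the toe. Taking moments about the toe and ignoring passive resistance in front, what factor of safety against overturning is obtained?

K_a = tan²(45° − 29.0°/2) = 0.3470.
P_a = ½K_aγH² = 0.5×0.3470×16.2×8.9² = 222.6 kN/m, acting at H/3 = 2.967 m above the base.
Overturning moment M_o = P_a × H/3 = 222.6 × 2.967 = 660.4.
Resisting moment M_r = W × 2.73 = 1055.2 × 2.73 = 2881.
FS_overturning = M_r/M_o = 2881/660.4 = 4.362.

4.36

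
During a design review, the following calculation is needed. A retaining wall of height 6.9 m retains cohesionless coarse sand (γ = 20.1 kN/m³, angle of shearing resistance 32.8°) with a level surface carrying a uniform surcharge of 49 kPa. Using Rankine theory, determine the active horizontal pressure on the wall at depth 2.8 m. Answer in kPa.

31.3 kPa

K_a = (1 − sin φ)/(1 + sin φ) = 0.2973.
σ_v = γz + q = 20.1 × 2.8 + 49 = 105.3 kPa.
σ_h = K_a σ_v = 0.2973 × 105.3 = 31.30 kPa.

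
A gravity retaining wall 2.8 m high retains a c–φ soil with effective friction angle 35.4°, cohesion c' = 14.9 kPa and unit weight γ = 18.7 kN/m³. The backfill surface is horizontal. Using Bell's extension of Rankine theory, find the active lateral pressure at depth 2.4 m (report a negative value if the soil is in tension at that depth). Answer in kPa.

K_a = (1 − sin φ)/(1 + sin φ) = 0.2664.
σ_a = K_a γ z − 2c√K_a = 0.2664×18.7×2.4 − 2×14.9×0.5161 = -3.425 kPa.

-3.42 kPa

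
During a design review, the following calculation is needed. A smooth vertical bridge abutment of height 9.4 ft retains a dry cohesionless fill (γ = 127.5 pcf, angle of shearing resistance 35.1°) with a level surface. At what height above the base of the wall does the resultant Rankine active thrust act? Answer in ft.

3.13 ft

K_a = 0.2698.
The pressure distribution is triangular, so the resultant acts at H/3 above the base = 9.4/3 = 3.133 ft.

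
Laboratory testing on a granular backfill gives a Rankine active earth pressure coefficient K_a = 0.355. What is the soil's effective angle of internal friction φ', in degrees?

K_a = tan²(45° − φ/2) ⇒ 45° − φ/2 = arctan(√0.355) = 30.79°.
φ = 2(45° − 30.79°) = 28.43°.

28.4°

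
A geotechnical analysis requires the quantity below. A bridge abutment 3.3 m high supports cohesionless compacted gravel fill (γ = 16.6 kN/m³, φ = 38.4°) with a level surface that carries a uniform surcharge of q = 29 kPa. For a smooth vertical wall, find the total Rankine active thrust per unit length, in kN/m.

K_a = tan²(45° − φ/2) = 0.2337.
Soil triangle: ½ K_a γ H² = 0.5×0.2337×16.6×3.3² = 21.12 kN/m.
Surcharge rectangle: K_a q H = 0.2337×29×3.3 = 22.36 kN/m.
Total = 21.12 + 22.36 = 43.49 kN/m.

43.5 kN/m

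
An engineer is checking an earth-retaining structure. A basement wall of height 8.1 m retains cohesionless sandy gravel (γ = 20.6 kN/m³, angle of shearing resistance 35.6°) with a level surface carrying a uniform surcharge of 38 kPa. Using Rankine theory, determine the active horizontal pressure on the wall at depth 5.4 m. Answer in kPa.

K_a = (1 − sin φ)/(1 + sin φ) = 0.2641.
σ_v = γz + q = 20.6 × 5.4 + 38 = 149.2 kPa.
σ_h = K_a σ_v = 0.2641 × 149.2 = 39.42 kPa.

39.4 kPa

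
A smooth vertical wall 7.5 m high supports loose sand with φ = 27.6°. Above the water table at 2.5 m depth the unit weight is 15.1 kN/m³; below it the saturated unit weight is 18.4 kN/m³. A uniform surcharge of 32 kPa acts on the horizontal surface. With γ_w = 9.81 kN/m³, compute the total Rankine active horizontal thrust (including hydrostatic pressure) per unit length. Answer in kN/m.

K_a = tan²(45° − φ/2) = 0.3668.
γ' = 18.4 − 9.81 = 8.590 kN/m³. h₂ = H − d_w = 5.0 m.
σ'_h: at surface K_a·q = 11.74; at WT K_a(q+γd_w) = 25.58; at base K_a(q+γd_w+γ'h₂) = 41.34 kPa.
P₁ = ½(11.74+25.58)×2.5 = 46.65; P₂ = ½(25.58+41.34)×5.0 = 167.3; P_w = ½γ_w h₂² = 122.6.
Total = 46.65+167.3+122.6 = 336.6 kN/m.

337 kN/m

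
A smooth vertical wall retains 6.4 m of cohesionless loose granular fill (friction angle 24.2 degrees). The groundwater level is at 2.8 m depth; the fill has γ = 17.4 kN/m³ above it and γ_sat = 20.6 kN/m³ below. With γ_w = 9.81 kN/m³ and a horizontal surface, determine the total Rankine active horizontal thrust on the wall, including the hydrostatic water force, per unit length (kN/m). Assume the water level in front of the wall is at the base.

K_a = tan²(45° − φ/2) = 0.4185.
γ' = 20.6 − 9.81 = 10.79 kN/m³. Depth below WT = 3.6 m.
σ'_h at WT = K_a γ d_w = 20.39 kPa; at base = 20.39 + K_a γ' × 3.6 = 36.65 kPa.
P₁ (0–2.8 m) = ½×20.39×2.8 = 28.55. P₂ (2.8–6.4 m) = ½(20.39+36.65)×3.6 = 102.7.
P_w = ½ γ_w h₂² = 0.5×9.81×3.6² = 63.57. Total = 28.55+102.7+63.57 = 194.8 kN/m.

195 kN/m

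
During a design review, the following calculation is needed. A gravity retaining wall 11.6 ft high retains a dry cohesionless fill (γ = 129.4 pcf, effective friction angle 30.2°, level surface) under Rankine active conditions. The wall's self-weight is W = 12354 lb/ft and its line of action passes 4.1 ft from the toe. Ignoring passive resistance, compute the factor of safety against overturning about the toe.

K_a = tan²(45° − 30.2°/2) = 0.3307.
P_a = ½K_aγH² = 0.5×0.3307×129.4×11.6² = 2879 lb/ft, acting at H/3 = 3.867 ft above the base.
Overturning moment M_o = P_a × H/3 = 2879 × 3.867 = 11130.
Resisting moment M_r = W × 4.1 = 12354 × 4.1 = 50650.
FS_overturning = M_r/M_o = 50650/11130 = 4.551.

4.55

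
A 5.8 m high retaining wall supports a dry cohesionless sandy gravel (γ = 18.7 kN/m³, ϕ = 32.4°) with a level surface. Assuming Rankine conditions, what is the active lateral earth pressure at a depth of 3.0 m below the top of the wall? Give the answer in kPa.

17.0 kPa

K_a = (1 − sin φ)/(1 + sin φ) = 0.3022.
σ_h = K_a γ z = 0.3022 × 18.7 × 3.0 = 16.96 kPa.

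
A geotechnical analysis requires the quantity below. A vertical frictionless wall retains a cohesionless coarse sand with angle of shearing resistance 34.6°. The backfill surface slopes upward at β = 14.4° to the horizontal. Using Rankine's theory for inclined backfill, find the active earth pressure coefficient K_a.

0.300

K_a = cos β · (cos β − √(cos²β − cos²φ)) / (cos β + √(cos²β − cos²φ)).
cos β = 0.9686, cos φ = 0.8231, √(cos²β − cos²φ) = 0.5105.
K_a = 0.9686 × (0.9686 − 0.5105)/(0.9686 + 0.5105) = 0.3000.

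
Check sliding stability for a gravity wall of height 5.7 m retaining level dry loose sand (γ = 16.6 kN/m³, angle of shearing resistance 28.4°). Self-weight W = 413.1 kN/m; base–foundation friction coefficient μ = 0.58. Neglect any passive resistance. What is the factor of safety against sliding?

K_a = tan²(45° − 28.4°/2) = 0.3554.
P_a = ½K_aγH² = 0.5×0.3554×16.6×5.7² = 95.83 kN/m, acting at H/3 = 1.900 m above the base.
FS_sliding = μW / P_a = 0.58×413.1 / 95.83 = 2.500.

2.50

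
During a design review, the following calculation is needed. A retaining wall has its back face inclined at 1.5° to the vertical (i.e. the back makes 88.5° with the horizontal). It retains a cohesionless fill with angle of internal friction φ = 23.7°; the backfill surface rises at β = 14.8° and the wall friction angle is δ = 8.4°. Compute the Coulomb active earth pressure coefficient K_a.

0.521

K_a = sin²(α+φ) / [sin²α · sin(α−δ) · (1 + √{sin(φ+δ)sin(φ−β) / (sin(α−δ)sin(α+β))})²].
With α = 88.5°, φ = 23.7°, δ = 8.4°, β = 14.8°: K_a = 0.5210.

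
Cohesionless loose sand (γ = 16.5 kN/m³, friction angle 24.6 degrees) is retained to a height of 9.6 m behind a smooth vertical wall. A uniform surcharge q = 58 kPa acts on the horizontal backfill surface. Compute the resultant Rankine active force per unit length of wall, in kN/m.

543 kN/m

K_a = tan²(45° − φ/2) = 0.4121.
Soil triangle: ½ K_a γ H² = 0.5×0.4121×16.5×9.6² = 313.4 kN/m.
Surcharge rectangle: K_a q H = 0.4121×58×9.6 = 229.5 kN/m.
Total = 313.4 + 229.5 = 542.9 kN/m.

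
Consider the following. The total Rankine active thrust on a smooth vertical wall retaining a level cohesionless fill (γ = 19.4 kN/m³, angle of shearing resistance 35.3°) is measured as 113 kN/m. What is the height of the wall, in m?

6.60 m

K_a = 0.2675. P_a = ½ K_a γ H² ⇒ H = √(2P_a/(K_a γ)).
H = √(2×113/(0.2675×19.4)) = 6.599 m.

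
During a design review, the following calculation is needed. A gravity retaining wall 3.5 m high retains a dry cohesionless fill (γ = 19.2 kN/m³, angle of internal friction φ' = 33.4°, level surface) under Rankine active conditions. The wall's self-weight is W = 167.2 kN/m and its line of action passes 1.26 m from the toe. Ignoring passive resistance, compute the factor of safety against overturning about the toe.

K_a = tan²(45° − 33.4°/2) = 0.2899.
P_a = ½K_aγH² = 0.5×0.2899×19.2×3.5² = 34.09 kN/m, acting at H/3 = 1.167 m above the base.
Overturning moment M_o = P_a × H/3 = 34.09 × 1.167 = 39.78.
Resisting moment M_r = W × 1.26 = 167.2 × 1.26 = 210.7.
FS_overturning = M_r/M_o = 210.7/39.78 = 5.296.

5.30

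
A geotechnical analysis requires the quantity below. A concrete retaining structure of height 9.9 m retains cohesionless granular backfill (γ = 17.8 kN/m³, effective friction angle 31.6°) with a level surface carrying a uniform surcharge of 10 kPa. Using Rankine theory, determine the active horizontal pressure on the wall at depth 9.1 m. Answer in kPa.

53.7 kPa

K_a = (1 − sin φ)/(1 + sin φ) = 0.3123.
σ_v = γz + q = 17.8 × 9.1 + 10 = 172.0 kPa.
σ_h = K_a σ_v = 0.3123 × 172.0 = 53.72 kPa.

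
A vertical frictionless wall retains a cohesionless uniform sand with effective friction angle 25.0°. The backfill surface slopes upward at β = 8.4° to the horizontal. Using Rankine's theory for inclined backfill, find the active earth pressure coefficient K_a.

0.423

K_a = cos β · (cos β − √(cos²β − cos²φ)) / (cos β + √(cos²β − cos²φ)).
cos β = 0.9893, cos φ = 0.9063, √(cos²β − cos²φ) = 0.3966.
K_a = 0.9893 × (0.9893 − 0.3966)/(0.9893 + 0.3966) = 0.4231.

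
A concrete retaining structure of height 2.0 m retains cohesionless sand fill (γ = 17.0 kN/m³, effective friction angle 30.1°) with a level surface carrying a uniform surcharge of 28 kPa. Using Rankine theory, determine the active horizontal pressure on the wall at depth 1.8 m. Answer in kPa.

19.5 kPa

K_a = (1 − sin φ)/(1 + sin φ) = 0.3320.
σ_v = γz + q = 17.0 × 1.8 + 28 = 58.60 kPa.
σ_h = K_a σ_v = 0.3320 × 58.60 = 19.45 kPa.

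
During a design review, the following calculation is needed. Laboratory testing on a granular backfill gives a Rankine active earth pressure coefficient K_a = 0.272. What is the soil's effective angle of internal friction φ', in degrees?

34.9°

K_a = tan²(45° − φ/2) ⇒ 45° − φ/2 = arctan(√0.272) = 27.54°.
φ = 2(45° − 27.54°) = 34.91°.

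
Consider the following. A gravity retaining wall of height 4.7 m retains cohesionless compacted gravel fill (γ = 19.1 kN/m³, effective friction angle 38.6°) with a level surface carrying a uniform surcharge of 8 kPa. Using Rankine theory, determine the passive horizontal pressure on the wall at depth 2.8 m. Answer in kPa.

265 kPa

K_p = (1 + sin φ)/(1 − sin φ) = 4.317.
σ_v = γz + q = 19.1 × 2.8 + 8 = 61.48 kPa.
σ_h = K_p σ_v = 4.317 × 61.48 = 265.4 kPa.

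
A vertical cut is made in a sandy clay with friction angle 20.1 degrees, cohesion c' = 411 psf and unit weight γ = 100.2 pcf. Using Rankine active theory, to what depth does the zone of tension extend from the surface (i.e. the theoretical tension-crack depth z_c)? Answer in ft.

K_a = tan²(45° − 20.1°/2) = 0.4885; √K_a = 0.6989.
The active pressure is zero where K_a γ z = 2c√K_a, so z_c = 2c/(γ√K_a) = 2×411/(100.2×0.6989) = 11.74 ft.

11.7 ft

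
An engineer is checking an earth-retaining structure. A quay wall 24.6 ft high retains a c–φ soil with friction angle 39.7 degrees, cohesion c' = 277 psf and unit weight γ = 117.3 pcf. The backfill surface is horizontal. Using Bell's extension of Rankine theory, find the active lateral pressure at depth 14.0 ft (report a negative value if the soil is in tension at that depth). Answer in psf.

102 psf

K_a = (1 − sin φ)/(1 + sin φ) = 0.2204.
σ_a = K_a γ z − 2c√K_a = 0.2204×117.3×14.0 − 2×277×0.4695 = 101.9 psf.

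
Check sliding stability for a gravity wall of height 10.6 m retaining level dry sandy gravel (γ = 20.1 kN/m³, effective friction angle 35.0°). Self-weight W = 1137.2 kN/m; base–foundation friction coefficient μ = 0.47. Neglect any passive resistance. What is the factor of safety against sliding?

1.75

K_a = tan²(45° − 35.0°/2) = 0.2710.
P_a = ½K_aγH² = 0.5×0.2710×20.1×10.6² = 306.0 kN/m, acting at H/3 = 3.533 m above the base.
FS_sliding = μW / P_a = 0.47×1137.2 / 306.0 = 1.747.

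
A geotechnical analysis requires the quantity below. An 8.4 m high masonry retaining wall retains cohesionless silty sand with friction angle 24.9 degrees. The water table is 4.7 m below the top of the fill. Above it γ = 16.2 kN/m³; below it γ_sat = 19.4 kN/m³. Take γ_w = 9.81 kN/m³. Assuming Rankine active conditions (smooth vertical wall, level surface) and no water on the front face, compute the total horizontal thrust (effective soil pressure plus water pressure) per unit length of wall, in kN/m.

K_a = tan²(45° − φ/2) = 0.4074.
γ' = 19.4 − 9.81 = 9.590 kN/m³. Depth below WT = 3.7 m.
σ'_h at WT = K_a γ d_w = 31.02 kPa; at base = 31.02 + K_a γ' × 3.7 = 45.48 kPa.
P₁ (0–4.7 m) = ½×31.02×4.7 = 72.90. P₂ (4.7–8.4 m) = ½(31.02+45.48)×3.7 = 141.5.
P_w = ½ γ_w h₂² = 0.5×9.81×3.7² = 67.15. Total = 72.90+141.5+67.15 = 281.6 kN/m.

282 kN/m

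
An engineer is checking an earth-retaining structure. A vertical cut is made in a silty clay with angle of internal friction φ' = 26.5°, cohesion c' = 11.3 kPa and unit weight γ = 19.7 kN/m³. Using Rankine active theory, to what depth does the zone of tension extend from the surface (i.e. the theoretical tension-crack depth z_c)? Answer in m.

1.85 m

K_a = tan²(45° − 26.5°/2) = 0.3829; √K_a = 0.6188.
The active pressure is zero where K_a γ z = 2c√K_a, so z_c = 2c/(γ√K_a) = 2×11.3/(19.7×0.6188) = 1.854 m.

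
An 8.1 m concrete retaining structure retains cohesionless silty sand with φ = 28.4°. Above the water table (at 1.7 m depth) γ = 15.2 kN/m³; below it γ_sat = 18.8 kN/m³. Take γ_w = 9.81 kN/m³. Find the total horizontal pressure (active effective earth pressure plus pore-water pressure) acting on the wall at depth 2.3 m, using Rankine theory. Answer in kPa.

17.0 kPa

K_a = (1 − sin φ)/(1 + sin φ) = 0.3554.
γ' = 18.8 − 9.81 = 8.990 kN/m³.
Effective vertical stress at 2.3 m: σ'_v = 15.2×1.7 + 8.990×0.600 = 31.23 kPa.
σ'_h = K_a σ'_v = 0.3554 × 31.23 = 11.10 kPa; u = γ_w × 0.600 = 5.886 kPa.
Total σ_h = 11.10 + 5.886 = 16.99 kPa.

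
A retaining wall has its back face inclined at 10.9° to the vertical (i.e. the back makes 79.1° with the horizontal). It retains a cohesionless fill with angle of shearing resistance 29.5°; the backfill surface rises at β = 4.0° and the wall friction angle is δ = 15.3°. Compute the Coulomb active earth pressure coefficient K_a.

K_a = sin²(α+φ) / [sin²α · sin(α−δ) · (1 + √{sin(φ+δ)sin(φ−β) / (sin(α−δ)sin(α+β))})²].
With α = 79.1°, φ = 29.5°, δ = 15.3°, β = 4.0°: K_a = 0.4140.

0.414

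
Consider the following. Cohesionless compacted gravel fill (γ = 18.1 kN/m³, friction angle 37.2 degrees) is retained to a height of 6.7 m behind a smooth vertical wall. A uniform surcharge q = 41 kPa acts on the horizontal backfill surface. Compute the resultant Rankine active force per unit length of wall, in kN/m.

K_a = tan²(45° − φ/2) = 0.2464.
Soil triangle: ½ K_a γ H² = 0.5×0.2464×18.1×6.7² = 100.1 kN/m.
Surcharge rectangle: K_a q H = 0.2464×41×6.7 = 67.69 kN/m.
Total = 100.1 + 67.69 = 167.8 kN/m.

168 kN/m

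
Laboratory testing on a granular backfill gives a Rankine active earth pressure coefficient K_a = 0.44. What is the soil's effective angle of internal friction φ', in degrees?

K_a = tan²(45° − φ/2) ⇒ 45° − φ/2 = arctan(√0.44) = 33.56°.
φ = 2(45° − 33.56°) = 22.89°.

22.9°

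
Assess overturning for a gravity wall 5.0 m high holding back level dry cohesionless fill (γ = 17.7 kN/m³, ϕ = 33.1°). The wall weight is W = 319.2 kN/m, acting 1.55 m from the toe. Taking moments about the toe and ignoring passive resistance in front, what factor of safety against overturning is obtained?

K_a = tan²(45° − 33.1°/2) = 0.2936.
P_a = ½K_aγH² = 0.5×0.2936×17.7×5.0² = 64.95 kN/m, acting at H/3 = 1.667 m above the base.
Overturning moment M_o = P_a × H/3 = 64.95 × 1.667 = 108.3.
Resisting moment M_r = W × 1.55 = 319.2 × 1.55 = 494.8.
FS_overturning = M_r/M_o = 494.8/108.3 = 4.570.

4.57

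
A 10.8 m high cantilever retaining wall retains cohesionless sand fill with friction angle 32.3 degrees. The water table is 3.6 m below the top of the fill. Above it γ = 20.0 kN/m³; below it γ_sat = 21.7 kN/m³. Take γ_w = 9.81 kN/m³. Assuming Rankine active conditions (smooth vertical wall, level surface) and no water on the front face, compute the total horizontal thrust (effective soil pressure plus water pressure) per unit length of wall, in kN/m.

544 kN/m

K_a = tan²(45° − φ/2) = 0.3035.
γ' = 21.7 − 9.81 = 11.89 kN/m³. Depth below WT = 7.2 m.
σ'_h at WT = K_a γ d_w = 21.85 kPa; at base = 21.85 + K_a γ' × 7.2 = 47.83 kPa.
P₁ (0–3.6 m) = ½×21.85×3.6 = 39.33. P₂ (3.6–10.8 m) = ½(21.85+47.83)×7.2 = 250.9.
P_w = ½ γ_w h₂² = 0.5×9.81×7.2² = 254.3. Total = 39.33+250.9+254.3 = 544.5 kN/m.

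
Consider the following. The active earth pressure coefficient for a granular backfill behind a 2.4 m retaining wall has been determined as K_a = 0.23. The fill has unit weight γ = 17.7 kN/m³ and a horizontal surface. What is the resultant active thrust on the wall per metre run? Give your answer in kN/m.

P = ½ K_a γ H² = 0.5 × 0.23 × 17.7 × 2.4² = 11.72 kN/m.

11.7 kN/m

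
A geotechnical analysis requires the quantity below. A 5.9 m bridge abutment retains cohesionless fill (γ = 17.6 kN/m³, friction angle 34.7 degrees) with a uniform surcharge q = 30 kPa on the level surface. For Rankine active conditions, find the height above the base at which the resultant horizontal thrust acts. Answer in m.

2.33 m

K_a = 0.2745.
Triangular part P₁ = ½K_aγH² = 84.08 at H/3 = 1.967 m; rectangular part P₂ = K_a q H = 48.58 at H/2 = 2.950 m.
ȳ = (P₁·1.967 + P₂·2.950)/(P₁+P₂) = 2.327 m.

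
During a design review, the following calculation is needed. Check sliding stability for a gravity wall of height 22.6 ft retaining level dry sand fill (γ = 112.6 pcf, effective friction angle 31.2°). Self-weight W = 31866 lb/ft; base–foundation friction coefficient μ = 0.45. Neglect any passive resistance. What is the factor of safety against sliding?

1.57

K_a = tan²(45° − 31.2°/2) = 0.3175.
P_a = ½K_aγH² = 0.5×0.3175×112.6×22.6² = 9130 lb/ft, acting at H/3 = 7.533 ft above the base.
FS_sliding = μW / P_a = 0.45×31866 / 9130 = 1.571.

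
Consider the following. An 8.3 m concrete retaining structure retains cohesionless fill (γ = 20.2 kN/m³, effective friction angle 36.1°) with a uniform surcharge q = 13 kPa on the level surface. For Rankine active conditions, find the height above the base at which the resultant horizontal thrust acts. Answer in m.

K_a = 0.2585.
Triangular part P₁ = ½K_aγH² = 179.9 at H/3 = 2.767 m; rectangular part P₂ = K_a q H = 27.89 at H/2 = 4.150 m.
ȳ = (P₁·2.767 + P₂·4.150)/(P₁+P₂) = 2.952 m.

2.95 m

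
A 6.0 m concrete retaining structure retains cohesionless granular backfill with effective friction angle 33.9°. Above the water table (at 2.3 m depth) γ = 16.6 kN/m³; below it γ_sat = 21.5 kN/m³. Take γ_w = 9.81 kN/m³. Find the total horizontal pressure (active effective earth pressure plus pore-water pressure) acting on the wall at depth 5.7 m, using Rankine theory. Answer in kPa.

55.5 kPa

K_a = (1 − sin φ)/(1 + sin φ) = 0.2839.
γ' = 21.5 − 9.81 = 11.69 kN/m³.
Effective vertical stress at 5.7 m: σ'_v = 16.6×2.3 + 11.69×3.40 = 77.93 kPa.
σ'_h = K_a σ'_v = 0.2839 × 77.93 = 22.12 kPa; u = γ_w × 3.40 = 33.35 kPa.
Total σ_h = 22.12 + 33.35 = 55.48 kPa.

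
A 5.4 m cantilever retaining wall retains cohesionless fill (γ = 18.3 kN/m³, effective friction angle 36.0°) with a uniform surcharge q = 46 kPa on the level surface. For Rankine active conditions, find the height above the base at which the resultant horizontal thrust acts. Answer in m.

2.23 m

K_a = 0.2596.
Triangular part P₁ = ½K_aγH² = 69.27 at H/3 = 1.800 m; rectangular part P₂ = K_a q H = 64.49 at H/2 = 2.700 m.
ȳ = (P₁·1.800 + P₂·2.700)/(P₁+P₂) = 2.234 m.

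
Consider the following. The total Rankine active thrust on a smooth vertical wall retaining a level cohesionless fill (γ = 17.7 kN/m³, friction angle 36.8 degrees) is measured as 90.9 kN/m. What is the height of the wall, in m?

K_a = 0.2508. P_a = ½ K_a γ H² ⇒ H = √(2P_a/(K_a γ)).
H = √(2×90.9/(0.2508×17.7)) = 6.400 m.

6.40 m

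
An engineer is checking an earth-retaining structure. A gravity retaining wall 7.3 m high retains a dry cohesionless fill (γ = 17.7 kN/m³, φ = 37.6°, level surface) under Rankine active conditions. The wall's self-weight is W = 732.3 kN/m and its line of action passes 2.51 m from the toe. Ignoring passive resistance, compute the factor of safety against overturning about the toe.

6.62

K_a = tan²(45° − 37.6°/2) = 0.2421.
P_a = ½K_aγH² = 0.5×0.2421×17.7×7.3² = 114.2 kN/m, acting at H/3 = 2.433 m above the base.
Overturning moment M_o = P_a × H/3 = 114.2 × 2.433 = 277.9.
Resisting moment M_r = W × 2.51 = 732.3 × 2.51 = 1838.
FS_overturning = M_r/M_o = 1838/277.9 = 6.615.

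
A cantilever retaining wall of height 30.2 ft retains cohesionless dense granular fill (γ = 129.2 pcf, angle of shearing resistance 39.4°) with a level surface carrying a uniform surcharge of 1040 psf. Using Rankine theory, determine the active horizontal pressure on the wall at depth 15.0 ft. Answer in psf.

665 psf

K_a = (1 − sin φ)/(1 + sin φ) = 0.2234.
σ_v = γz + q = 129.2 × 15.0 + 1040 = 2978 psf.
σ_h = K_a σ_v = 0.2234 × 2978 = 665.4 psf.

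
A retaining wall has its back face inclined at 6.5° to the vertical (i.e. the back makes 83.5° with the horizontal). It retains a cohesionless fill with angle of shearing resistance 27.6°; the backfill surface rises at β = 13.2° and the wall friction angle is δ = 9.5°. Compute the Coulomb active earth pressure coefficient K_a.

K_a = sin²(α+φ) / [sin²α · sin(α−δ) · (1 + √{sin(φ+δ)sin(φ−β) / (sin(α−δ)sin(α+β))})²].
With α = 83.5°, φ = 27.6°, δ = 9.5°, β = 13.2°: K_a = 0.4704.

0.470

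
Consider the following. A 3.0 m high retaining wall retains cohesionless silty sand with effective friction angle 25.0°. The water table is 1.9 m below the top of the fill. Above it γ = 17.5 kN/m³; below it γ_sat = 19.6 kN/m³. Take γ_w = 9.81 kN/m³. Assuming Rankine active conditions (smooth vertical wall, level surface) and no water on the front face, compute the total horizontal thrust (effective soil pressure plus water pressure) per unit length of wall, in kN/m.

36.0 kN/m

K_a = tan²(45° − φ/2) = 0.4059.
γ' = 19.6 − 9.81 = 9.790 kN/m³. Depth below WT = 1.1 m.
σ'_h at WT = K_a γ d_w = 13.49 kPa; at base = 13.49 + K_a γ' × 1.1 = 17.87 kPa.
P₁ (0–1.9 m) = ½×13.49×1.9 = 12.82. P₂ (1.9–3.0 m) = ½(13.49+17.87)×1.1 = 17.25.
P_w = ½ γ_w h₂² = 0.5×9.81×1.1² = 5.935. Total = 12.82+17.25+5.935 = 36.00 kN/m.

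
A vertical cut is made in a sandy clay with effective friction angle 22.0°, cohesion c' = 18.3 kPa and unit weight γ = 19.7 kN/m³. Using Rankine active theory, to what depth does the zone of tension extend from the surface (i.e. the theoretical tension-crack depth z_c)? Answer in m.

2.75 m

K_a = tan²(45° − 22.0°/2) = 0.4550; √K_a = 0.6745.
The active pressure is zero where K_a γ z = 2c√K_a, so z_c = 2c/(γ√K_a) = 2×18.3/(19.7×0.6745) = 2.754 m.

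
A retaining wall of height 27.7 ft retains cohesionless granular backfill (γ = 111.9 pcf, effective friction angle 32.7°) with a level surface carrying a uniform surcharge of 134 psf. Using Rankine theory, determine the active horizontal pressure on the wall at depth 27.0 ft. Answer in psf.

K_a = (1 − sin φ)/(1 + sin φ) = 0.2985.
σ_v = γz + q = 111.9 × 27.0 + 134 = 3155 psf.
σ_h = K_a σ_v = 0.2985 × 3155 = 941.9 psf.

942 psf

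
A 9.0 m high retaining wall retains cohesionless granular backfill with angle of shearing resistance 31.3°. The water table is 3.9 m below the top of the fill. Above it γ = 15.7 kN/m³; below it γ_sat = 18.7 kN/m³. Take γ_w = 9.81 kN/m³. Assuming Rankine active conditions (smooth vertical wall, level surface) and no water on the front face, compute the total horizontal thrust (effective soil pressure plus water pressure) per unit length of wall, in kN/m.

K_a = tan²(45° − φ/2) = 0.3162.
γ' = 18.7 − 9.81 = 8.890 kN/m³. Depth below WT = 5.1 m.
σ'_h at WT = K_a γ d_w = 19.36 kPa; at base = 19.36 + K_a γ' × 5.1 = 33.70 kPa.
P₁ (0–3.9 m) = ½×19.36×3.9 = 37.75. P₂ (3.9–9.0 m) = ½(19.36+33.70)×5.1 = 135.3.
P_w = ½ γ_w h₂² = 0.5×9.81×5.1² = 127.6. Total = 37.75+135.3+127.6 = 300.6 kN/m.

301 kN/m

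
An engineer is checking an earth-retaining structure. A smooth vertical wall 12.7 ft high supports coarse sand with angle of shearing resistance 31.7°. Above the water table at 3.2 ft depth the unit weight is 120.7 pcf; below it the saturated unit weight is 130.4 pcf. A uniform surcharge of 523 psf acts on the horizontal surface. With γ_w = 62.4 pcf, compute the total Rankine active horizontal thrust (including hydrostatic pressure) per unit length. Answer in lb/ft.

7170 lb/ft

K_a = tan²(45° − φ/2) = 0.3111.
γ' = 130.4 − 62.4 = 68.00 pcf. h₂ = H − d_w = 9.5 ft.
σ'_h: at surface K_a·q = 162.7; at WT K_a(q+γd_w) = 282.8; at base K_a(q+γd_w+γ'h₂) = 483.8 psf.
P₁ = ½(162.7+282.8)×3.2 = 712.8; P₂ = ½(282.8+483.8)×9.5 = 3641; P_w = ½γ_w h₂² = 2816.
Total = 712.8+3641+2816 = 7170 lb/ft.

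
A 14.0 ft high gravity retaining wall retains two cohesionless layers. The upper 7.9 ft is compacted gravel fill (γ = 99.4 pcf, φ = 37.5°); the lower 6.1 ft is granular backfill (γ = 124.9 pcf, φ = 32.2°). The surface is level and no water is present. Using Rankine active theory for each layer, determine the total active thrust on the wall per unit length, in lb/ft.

K_a1 = tan²(45°−37.5°/2) = 0.2432; K_a2 = tan²(45°−32.2°/2) = 0.3047.
Layer 1: σ at base = K_a1 γ₁ h₁ = 191.0 psf; P₁ = ½×191.0×7.9 = 754.3.
Layer 2: σ_v at top = γ₁h₁ = 785.3; σ_h top = K_a2×785.3 = 239.3; σ_h base = K_a2×(785.3+124.9×6.1) = 471.5.
P₂ = ½(239.3+471.5)×6.1 = 2168. Total P_a = 754.3+2168 = 2922 lb/ft.

2920 lb/ft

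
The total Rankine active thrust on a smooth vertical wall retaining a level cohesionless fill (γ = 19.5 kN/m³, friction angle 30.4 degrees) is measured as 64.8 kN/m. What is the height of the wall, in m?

K_a = 0.3280. P_a = ½ K_a γ H² ⇒ H = √(2P_a/(K_a γ)).
H = √(2×64.8/(0.3280×19.5)) = 4.501 m.

4.50 m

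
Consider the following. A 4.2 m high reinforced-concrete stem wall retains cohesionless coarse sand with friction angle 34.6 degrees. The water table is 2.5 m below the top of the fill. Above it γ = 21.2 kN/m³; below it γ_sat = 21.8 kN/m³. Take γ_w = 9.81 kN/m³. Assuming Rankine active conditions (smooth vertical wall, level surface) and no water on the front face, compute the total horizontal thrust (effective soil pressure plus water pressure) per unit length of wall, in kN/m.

62.0 kN/m

K_a = tan²(45° − φ/2) = 0.2756.
γ' = 21.8 − 9.81 = 11.99 kN/m³. Depth below WT = 1.7 m.
σ'_h at WT = K_a γ d_w = 14.61 kPa; at base = 14.61 + K_a γ' × 1.7 = 20.23 kPa.
P₁ (0–2.5 m) = ½×14.61×2.5 = 18.26. P₂ (2.5–4.2 m) = ½(14.61+20.23)×1.7 = 29.61.
P_w = ½ γ_w h₂² = 0.5×9.81×1.7² = 14.18. Total = 18.26+29.61+14.18 = 62.05 kN/m.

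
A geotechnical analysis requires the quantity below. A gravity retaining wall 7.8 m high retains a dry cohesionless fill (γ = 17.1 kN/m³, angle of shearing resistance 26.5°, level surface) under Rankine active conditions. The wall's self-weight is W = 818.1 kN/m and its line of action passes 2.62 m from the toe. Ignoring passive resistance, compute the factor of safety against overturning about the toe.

4.14

K_a = tan²(45° − 26.5°/2) = 0.3829.
P_a = ½K_aγH² = 0.5×0.3829×17.1×7.8² = 199.2 kN/m, acting at H/3 = 2.600 m above the base.
Overturning moment M_o = P_a × H/3 = 199.2 × 2.600 = 517.9.
Resisting moment M_r = W × 2.62 = 818.1 × 2.62 = 2143.
FS_overturning = M_r/M_o = 2143/517.9 = 4.139.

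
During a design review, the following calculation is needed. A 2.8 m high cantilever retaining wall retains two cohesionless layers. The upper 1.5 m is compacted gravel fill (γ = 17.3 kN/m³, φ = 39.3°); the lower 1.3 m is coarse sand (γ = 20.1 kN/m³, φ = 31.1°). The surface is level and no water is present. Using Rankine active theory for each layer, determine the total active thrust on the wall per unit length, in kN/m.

20.5 kN/m

K_a1 = tan²(45°−39.3°/2) = 0.2245; K_a2 = tan²(45°−31.1°/2) = 0.3188.
Layer 1: σ at base = K_a1 γ₁ h₁ = 5.825 kPa; P₁ = ½×5.825×1.5 = 4.368.
Layer 2: σ_v at top = γ₁h₁ = 25.95; σ_h top = K_a2×25.95 = 8.273; σ_h base = K_a2×(25.95+20.1×1.3) = 16.60.
P₂ = ½(8.273+16.60)×1.3 = 16.17. Total P_a = 4.368+16.17 = 20.54 kN/m.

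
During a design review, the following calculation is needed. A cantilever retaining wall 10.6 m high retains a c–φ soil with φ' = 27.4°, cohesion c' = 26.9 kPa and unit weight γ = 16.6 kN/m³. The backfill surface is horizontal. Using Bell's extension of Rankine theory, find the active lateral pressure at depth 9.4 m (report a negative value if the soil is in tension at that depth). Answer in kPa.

25.0 kPa

K_a = (1 − sin φ)/(1 + sin φ) = 0.3697.
σ_a = K_a γ z − 2c√K_a = 0.3697×16.6×9.4 − 2×26.9×0.6080 = 24.97 kPa.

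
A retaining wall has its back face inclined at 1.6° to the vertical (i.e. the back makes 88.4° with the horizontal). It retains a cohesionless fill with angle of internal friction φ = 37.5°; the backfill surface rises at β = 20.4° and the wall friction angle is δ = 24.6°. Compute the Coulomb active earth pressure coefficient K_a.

K_a = sin²(α+φ) / [sin²α · sin(α−δ) · (1 + √{sin(φ+δ)sin(φ−β) / (sin(α−δ)sin(α+β))})²].
With α = 88.4°, φ = 37.5°, δ = 24.6°, β = 20.4°: K_a = 0.3034.

0.303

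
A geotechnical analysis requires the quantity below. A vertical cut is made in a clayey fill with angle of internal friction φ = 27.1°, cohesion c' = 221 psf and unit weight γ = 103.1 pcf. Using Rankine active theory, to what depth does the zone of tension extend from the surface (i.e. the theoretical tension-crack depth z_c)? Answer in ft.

7.01 ft

K_a = tan²(45° − 27.1°/2) = 0.3741; √K_a = 0.6116.
The active pressure is zero where K_a γ z = 2c√K_a, so z_c = 2c/(γ√K_a) = 2×221/(103.1×0.6116) = 7.010 ft.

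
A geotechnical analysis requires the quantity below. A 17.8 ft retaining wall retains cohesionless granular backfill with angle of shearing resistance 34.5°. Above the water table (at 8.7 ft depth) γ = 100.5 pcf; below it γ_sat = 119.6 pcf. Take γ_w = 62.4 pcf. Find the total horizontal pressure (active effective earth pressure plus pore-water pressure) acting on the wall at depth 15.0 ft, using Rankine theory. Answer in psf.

735 psf

K_a = (1 − sin φ)/(1 + sin φ) = 0.2768.
γ' = 119.6 − 62.4 = 57.20 pcf.
Effective vertical stress at 15.0 ft: σ'_v = 100.5×8.7 + 57.20×6.30 = 1235 psf.
σ'_h = K_a σ'_v = 0.2768 × 1235 = 341.8 psf; u = γ_w × 6.30 = 393.1 psf.
Total σ_h = 341.8 + 393.1 = 734.9 psf.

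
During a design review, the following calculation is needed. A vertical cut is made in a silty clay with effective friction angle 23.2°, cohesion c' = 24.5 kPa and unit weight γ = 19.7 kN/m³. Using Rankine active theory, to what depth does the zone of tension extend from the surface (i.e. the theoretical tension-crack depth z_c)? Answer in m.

K_a = tan²(45° − 23.2°/2) = 0.4348; √K_a = 0.6594.
The active pressure is zero where K_a γ z = 2c√K_a, so z_c = 2c/(γ√K_a) = 2×24.5/(19.7×0.6594) = 3.772 m.

3.77 m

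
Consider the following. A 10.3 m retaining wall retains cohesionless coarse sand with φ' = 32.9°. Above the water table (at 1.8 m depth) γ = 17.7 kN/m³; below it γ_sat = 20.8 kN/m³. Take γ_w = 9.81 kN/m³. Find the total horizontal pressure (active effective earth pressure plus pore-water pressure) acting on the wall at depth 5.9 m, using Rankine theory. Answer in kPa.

K_a = (1 − sin φ)/(1 + sin φ) = 0.2960.
γ' = 20.8 − 9.81 = 10.99 kN/m³.
Effective vertical stress at 5.9 m: σ'_v = 17.7×1.8 + 10.99×4.10 = 76.92 kPa.
σ'_h = K_a σ'_v = 0.2960 × 76.92 = 22.77 kPa; u = γ_w × 4.10 = 40.22 kPa.
Total σ_h = 22.77 + 40.22 = 62.99 kPa.

63.0 kPa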